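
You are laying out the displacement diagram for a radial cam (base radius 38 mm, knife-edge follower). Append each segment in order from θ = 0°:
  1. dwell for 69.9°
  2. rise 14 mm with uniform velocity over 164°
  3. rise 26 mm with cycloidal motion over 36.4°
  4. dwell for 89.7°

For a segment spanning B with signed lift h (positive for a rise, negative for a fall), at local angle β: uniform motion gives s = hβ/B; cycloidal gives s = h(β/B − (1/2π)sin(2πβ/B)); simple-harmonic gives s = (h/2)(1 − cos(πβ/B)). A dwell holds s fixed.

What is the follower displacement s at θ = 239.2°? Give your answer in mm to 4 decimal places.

seg 1 [0°–69.9°] dwell: s stays 0.0000
seg 2 [69.9°–233.9°] uniform, h=14: full span → s += 14 → s = 14.0000
seg 3 [233.9°–270.3°] cycloidal, h=26: θ=239.2° here. β=5.3, B=36.4. 26·(0.1456 − sin(2π·0.1456)/(2π)) = 0.5064 → s = 14.5064

14.5064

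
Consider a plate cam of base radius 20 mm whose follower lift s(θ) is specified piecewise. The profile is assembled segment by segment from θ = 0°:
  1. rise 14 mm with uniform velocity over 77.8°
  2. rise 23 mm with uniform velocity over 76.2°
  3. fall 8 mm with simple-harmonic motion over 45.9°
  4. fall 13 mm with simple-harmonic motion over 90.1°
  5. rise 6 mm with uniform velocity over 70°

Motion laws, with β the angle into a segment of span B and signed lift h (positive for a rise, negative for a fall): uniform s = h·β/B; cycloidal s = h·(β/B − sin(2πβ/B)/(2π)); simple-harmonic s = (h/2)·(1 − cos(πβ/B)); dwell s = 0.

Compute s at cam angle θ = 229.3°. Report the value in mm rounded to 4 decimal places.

seg 1 [0°–77.8°] uniform, h=14: full span → s += 14 → s = 14.0000
seg 2 [77.8°–154°] uniform, h=23: full span → s += 23 → s = 37.0000
seg 3 [154°–199.9°] simple-harmonic, h=-8: full span → s += -8 → s = 29.0000
seg 4 [199.9°–290°] simple-harmonic, h=-13: θ=229.3° here. β=29.4, B=90.1. -13/2·(1 − cos(π·0.3263)) = -3.1265 → s = 25.8735

25.8735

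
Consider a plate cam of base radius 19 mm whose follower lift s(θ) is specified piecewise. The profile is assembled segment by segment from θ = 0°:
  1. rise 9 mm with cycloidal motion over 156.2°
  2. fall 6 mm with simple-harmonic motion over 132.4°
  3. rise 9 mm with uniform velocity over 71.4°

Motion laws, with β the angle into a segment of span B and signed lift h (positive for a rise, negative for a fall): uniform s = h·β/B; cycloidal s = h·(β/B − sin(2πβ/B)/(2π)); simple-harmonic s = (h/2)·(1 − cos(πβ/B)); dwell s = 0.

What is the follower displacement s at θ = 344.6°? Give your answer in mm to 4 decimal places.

seg 1 [0°–156.2°] cycloidal, h=9: full span → s += 9 → s = 9.0000
seg 2 [156.2°–288.6°] simple-harmonic, h=-6: full span → s += -6 → s = 3.0000
seg 3 [288.6°–360°] uniform, h=9: θ=344.6° here. β=56, B=71.4. 9·56/71.4 = 7.0588 → s = 10.0588

10.0588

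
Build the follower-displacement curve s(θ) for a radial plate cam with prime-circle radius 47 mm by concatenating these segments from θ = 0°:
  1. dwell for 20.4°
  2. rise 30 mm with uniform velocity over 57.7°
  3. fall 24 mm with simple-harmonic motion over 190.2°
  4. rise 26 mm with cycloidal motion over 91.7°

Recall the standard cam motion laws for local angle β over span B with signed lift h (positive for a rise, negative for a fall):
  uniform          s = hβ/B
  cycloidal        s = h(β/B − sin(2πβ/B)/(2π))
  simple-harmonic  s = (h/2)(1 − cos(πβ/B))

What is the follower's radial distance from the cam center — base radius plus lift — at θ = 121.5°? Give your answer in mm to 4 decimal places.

seg 1 [0°–20.4°] dwell: s stays 0.0000
seg 2 [20.4°–78.1°] uniform, h=30: full span → s += 30 → s = 30.0000
seg 3 [78.1°–268.3°] simple-harmonic, h=-24: θ=121.5° here. β=43.4, B=190.2. -24/2·(1 − cos(π·0.2282)) = -2.9535 → s = 27.0465
radial distance = base radius + s = 47 + 27.0465 = 74.0465

74.0465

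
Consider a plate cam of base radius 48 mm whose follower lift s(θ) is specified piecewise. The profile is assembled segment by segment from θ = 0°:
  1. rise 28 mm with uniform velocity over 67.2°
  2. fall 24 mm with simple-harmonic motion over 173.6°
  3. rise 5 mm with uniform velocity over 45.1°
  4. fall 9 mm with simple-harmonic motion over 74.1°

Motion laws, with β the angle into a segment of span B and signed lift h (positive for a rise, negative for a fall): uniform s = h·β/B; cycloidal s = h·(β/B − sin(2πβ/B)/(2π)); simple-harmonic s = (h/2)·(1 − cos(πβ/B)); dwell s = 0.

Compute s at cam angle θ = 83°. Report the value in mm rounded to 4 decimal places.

seg 1 [0°–67.2°] uniform, h=28: full span → s += 28 → s = 28.0000
seg 2 [67.2°–240.8°] simple-harmonic, h=-24: θ=83° here. β=15.8, B=173.6. -24/2·(1 − cos(π·0.0910)) = -0.4872 → s = 27.5128

27.5128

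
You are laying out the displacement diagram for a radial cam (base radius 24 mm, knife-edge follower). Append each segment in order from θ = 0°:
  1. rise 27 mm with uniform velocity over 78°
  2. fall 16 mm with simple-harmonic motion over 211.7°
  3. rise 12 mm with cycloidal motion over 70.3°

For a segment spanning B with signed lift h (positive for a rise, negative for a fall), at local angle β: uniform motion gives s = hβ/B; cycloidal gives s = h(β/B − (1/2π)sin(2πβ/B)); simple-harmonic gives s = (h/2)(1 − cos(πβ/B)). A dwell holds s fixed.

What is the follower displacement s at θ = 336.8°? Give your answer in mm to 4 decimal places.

seg 1 [0°–78°] uniform, h=27: full span → s += 27 → s = 27.0000
seg 2 [78°–289.7°] simple-harmonic, h=-16: full span → s += -16 → s = 11.0000
seg 3 [289.7°–360°] cycloidal, h=12: θ=336.8° here. β=47.1, B=70.3. 12·(0.6700 − sin(2π·0.6700)/(2π)) = 9.7134 → s = 20.7134

20.7134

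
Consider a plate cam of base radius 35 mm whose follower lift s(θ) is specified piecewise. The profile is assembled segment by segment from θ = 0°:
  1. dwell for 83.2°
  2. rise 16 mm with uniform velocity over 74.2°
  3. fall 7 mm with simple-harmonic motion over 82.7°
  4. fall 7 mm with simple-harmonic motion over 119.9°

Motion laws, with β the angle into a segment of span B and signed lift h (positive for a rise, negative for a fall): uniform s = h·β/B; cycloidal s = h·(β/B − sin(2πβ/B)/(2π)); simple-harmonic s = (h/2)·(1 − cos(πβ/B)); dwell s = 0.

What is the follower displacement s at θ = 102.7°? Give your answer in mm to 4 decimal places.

seg 1 [0°–83.2°] dwell: s stays 0.0000
seg 2 [83.2°–157.4°] uniform, h=16: θ=102.7° here. β=19.5, B=74.2. 16·19.5/74.2 = 4.2049 → s = 4.2049

4.2049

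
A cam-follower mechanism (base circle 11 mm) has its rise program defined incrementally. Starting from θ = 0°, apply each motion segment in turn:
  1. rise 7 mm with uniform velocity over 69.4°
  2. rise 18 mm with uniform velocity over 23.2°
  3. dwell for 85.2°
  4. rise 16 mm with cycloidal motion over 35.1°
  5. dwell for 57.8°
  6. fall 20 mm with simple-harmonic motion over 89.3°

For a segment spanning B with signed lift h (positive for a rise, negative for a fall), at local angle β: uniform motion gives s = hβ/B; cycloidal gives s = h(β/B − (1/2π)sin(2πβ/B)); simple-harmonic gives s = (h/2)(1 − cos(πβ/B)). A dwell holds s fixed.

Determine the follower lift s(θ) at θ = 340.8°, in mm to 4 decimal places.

seg 1 [0°–69.4°] uniform, h=7: full span → s += 7 → s = 7.0000
seg 2 [69.4°–92.6°] uniform, h=18: full span → s += 18 → s = 25.0000
seg 3 [92.6°–177.8°] dwell: s stays 25.0000
seg 4 [177.8°–212.9°] cycloidal, h=16: full span → s += 16 → s = 41.0000
seg 5 [212.9°–270.7°] dwell: s stays 41.0000
seg 6 [270.7°–360°] simple-harmonic, h=-20: θ=340.8° here. β=70.1, B=89.3. -20/2·(1 − cos(π·0.7850)) = -17.8042 → s = 23.1958

23.1958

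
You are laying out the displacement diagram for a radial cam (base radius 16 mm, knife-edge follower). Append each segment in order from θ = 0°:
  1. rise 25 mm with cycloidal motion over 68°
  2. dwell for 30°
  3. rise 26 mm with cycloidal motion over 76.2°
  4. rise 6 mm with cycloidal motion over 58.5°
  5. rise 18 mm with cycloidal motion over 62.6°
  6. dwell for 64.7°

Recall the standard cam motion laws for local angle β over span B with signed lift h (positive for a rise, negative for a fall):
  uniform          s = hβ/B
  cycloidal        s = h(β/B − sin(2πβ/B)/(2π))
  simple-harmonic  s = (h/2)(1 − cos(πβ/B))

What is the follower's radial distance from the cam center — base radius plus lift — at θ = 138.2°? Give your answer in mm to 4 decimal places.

seg 1 [0°–68°] cycloidal, h=25: full span → s += 25 → s = 25.0000
seg 2 [68°–98°] dwell: s stays 25.0000
seg 3 [98°–174.2°] cycloidal, h=26: θ=138.2° here. β=40.2, B=76.2. 26·(0.5276 − sin(2π·0.5276)/(2π)) = 14.4295 → s = 39.4295
radial distance = base radius + s = 16 + 39.4295 = 55.4295

55.4295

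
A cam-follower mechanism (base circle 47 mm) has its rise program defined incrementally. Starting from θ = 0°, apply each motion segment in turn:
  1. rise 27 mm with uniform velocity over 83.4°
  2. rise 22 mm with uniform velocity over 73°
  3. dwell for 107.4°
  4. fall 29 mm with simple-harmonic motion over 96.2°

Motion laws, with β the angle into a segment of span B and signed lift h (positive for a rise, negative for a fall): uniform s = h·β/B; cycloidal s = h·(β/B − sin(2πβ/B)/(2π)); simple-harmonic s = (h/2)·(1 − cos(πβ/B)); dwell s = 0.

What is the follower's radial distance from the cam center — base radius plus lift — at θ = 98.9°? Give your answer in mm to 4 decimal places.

seg 1 [0°–83.4°] uniform, h=27: full span → s += 27 → s = 27.0000
seg 2 [83.4°–156.4°] uniform, h=22: θ=98.9° here. β=15.5, B=73. 22·15.5/73 = 4.6712 → s = 31.6712
radial distance = base radius + s = 47 + 31.6712 = 78.6712

78.6712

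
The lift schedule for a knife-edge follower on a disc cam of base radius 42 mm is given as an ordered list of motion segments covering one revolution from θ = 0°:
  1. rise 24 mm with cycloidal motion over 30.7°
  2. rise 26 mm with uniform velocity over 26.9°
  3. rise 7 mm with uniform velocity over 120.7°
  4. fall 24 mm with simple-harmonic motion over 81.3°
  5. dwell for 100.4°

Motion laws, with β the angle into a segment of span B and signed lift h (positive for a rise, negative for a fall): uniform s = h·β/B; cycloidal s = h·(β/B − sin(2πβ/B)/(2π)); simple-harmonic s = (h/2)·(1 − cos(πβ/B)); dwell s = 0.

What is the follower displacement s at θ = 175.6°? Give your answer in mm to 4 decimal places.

seg 1 [0°–30.7°] cycloidal, h=24: full span → s += 24 → s = 24.0000
seg 2 [30.7°–57.6°] uniform, h=26: full span → s += 26 → s = 50.0000
seg 3 [57.6°–178.3°] uniform, h=7: θ=175.6° here. β=118, B=120.7. 7·118/120.7 = 6.8434 → s = 56.8434

56.8434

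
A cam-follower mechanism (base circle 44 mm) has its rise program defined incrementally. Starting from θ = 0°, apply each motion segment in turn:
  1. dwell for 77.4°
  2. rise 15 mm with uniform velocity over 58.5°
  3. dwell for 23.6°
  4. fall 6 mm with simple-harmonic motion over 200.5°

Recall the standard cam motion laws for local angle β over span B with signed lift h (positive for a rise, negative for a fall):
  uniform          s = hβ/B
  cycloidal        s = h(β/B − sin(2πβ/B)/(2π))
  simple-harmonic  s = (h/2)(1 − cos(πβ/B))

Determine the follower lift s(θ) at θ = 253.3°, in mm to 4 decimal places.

seg 1 [0°–77.4°] dwell: s stays 0.0000
seg 2 [77.4°–135.9°] uniform, h=15: full span → s += 15 → s = 15.0000
seg 3 [135.9°–159.5°] dwell: s stays 15.0000
seg 4 [159.5°–360°] simple-harmonic, h=-6: θ=253.3° here. β=93.8, B=200.5. -6/2·(1 − cos(π·0.4678)) = -2.6973 → s = 12.3027

12.3027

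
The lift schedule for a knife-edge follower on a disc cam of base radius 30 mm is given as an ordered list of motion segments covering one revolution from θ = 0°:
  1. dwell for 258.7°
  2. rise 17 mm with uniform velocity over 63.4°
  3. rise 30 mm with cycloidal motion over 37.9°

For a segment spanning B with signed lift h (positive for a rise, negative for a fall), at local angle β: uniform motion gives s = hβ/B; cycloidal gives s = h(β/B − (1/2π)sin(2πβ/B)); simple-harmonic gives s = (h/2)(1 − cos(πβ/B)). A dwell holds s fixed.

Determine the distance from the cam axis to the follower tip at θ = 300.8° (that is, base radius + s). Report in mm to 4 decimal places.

seg 1 [0°–258.7°] dwell: s stays 0.0000
seg 2 [258.7°–322.1°] uniform, h=17: θ=300.8° here. β=42.1, B=63.4. 17·42.1/63.4 = 11.2886 → s = 11.2886
radial distance = base radius + s = 30 + 11.2886 = 41.2886

41.2886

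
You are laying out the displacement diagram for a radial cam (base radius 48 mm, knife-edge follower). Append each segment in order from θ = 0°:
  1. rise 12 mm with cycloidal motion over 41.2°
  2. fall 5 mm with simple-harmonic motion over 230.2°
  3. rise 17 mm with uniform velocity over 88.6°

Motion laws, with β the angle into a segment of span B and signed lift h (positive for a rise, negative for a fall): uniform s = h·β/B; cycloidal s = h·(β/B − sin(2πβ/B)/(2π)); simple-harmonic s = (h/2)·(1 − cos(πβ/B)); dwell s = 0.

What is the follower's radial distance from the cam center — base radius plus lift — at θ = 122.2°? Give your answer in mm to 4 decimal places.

seg 1 [0°–41.2°] cycloidal, h=12: full span → s += 12 → s = 12.0000
seg 2 [41.2°–271.4°] simple-harmonic, h=-5: θ=122.2° here. β=81, B=230.2. -5/2·(1 − cos(π·0.3519)) = -1.3781 → s = 10.6219
radial distance = base radius + s = 48 + 10.6219 = 58.6219

58.6219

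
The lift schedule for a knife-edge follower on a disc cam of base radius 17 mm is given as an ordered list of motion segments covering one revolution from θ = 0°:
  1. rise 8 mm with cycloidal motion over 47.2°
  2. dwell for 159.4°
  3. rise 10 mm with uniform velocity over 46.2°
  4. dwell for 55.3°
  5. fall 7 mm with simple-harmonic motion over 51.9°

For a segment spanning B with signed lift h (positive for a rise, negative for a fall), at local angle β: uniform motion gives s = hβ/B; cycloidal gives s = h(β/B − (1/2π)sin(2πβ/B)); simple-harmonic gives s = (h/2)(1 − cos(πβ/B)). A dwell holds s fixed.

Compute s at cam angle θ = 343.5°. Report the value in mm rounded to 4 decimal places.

seg 1 [0°–47.2°] cycloidal, h=8: full span → s += 8 → s = 8.0000
seg 2 [47.2°–206.6°] dwell: s stays 8.0000
seg 3 [206.6°–252.8°] uniform, h=10: full span → s += 10 → s = 18.0000
seg 4 [252.8°–308.1°] dwell: s stays 18.0000
seg 5 [308.1°–360°] simple-harmonic, h=-7: θ=343.5° here. β=35.4, B=51.9. -7/2·(1 − cos(π·0.6821)) = -5.3947 → s = 12.6053

12.6053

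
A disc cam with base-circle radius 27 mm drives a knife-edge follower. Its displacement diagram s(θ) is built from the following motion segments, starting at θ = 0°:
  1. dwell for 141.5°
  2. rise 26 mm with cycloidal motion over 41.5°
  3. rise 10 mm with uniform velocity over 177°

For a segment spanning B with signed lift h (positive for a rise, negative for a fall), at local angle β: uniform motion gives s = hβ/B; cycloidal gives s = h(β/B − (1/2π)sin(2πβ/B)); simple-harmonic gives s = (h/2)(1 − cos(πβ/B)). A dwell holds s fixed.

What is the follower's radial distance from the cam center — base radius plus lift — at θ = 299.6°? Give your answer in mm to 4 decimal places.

seg 1 [0°–141.5°] dwell: s stays 0.0000
seg 2 [141.5°–183°] cycloidal, h=26: full span → s += 26 → s = 26.0000
seg 3 [183°–360°] uniform, h=10: θ=299.6° here. β=116.6, B=177. 10·116.6/177 = 6.5876 → s = 32.5876
radial distance = base radius + s = 27 + 32.5876 = 59.5876

59.5876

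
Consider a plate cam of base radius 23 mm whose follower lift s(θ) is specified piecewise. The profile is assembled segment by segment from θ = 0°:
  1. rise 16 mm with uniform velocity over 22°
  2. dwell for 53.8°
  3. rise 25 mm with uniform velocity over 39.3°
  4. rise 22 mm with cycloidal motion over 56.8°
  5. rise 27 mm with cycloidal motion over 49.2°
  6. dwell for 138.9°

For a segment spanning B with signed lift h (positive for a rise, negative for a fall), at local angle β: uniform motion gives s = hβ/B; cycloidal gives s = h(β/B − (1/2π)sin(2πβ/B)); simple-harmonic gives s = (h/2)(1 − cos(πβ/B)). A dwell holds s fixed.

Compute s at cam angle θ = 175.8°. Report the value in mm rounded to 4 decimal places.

seg 1 [0°–22°] uniform, h=16: full span → s += 16 → s = 16.0000
seg 2 [22°–75.8°] dwell: s stays 16.0000
seg 3 [75.8°–115.1°] uniform, h=25: full span → s += 25 → s = 41.0000
seg 4 [115.1°–171.9°] cycloidal, h=22: full span → s += 22 → s = 63.0000
seg 5 [171.9°–221.1°] cycloidal, h=27: θ=175.8° here. β=3.9, B=49.2. 27·(0.0793 − sin(2π·0.0793)/(2π)) = 0.0874 → s = 63.0874

63.0874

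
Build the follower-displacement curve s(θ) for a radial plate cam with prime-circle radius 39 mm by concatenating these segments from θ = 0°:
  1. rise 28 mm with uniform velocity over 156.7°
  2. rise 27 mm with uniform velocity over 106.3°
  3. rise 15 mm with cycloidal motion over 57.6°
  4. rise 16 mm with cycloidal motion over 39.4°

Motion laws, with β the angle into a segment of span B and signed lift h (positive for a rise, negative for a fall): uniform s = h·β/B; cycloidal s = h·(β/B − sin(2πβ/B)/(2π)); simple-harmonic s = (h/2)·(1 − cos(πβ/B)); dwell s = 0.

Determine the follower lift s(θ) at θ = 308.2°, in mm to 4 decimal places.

seg 1 [0°–156.7°] uniform, h=28: full span → s += 28 → s = 28.0000
seg 2 [156.7°–263°] uniform, h=27: full span → s += 27 → s = 55.0000
seg 3 [263°–320.6°] cycloidal, h=15: θ=308.2° here. β=45.2, B=57.6. 15·(0.7847 − sin(2π·0.7847)/(2π)) = 14.1016 → s = 69.1016

69.1016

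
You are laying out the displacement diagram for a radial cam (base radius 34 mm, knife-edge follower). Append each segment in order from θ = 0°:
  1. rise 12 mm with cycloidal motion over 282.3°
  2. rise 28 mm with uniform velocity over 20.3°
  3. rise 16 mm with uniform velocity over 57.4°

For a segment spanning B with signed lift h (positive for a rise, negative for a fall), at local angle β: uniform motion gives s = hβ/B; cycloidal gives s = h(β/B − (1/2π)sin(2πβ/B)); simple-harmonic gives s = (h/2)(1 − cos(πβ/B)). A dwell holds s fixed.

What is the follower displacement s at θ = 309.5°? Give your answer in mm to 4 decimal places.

seg 1 [0°–282.3°] cycloidal, h=12: full span → s += 12 → s = 12.0000
seg 2 [282.3°–302.6°] uniform, h=28: full span → s += 28 → s = 40.0000
seg 3 [302.6°–360°] uniform, h=16: θ=309.5° here. β=6.9, B=57.4. 16·6.9/57.4 = 1.9233 → s = 41.9233

41.9233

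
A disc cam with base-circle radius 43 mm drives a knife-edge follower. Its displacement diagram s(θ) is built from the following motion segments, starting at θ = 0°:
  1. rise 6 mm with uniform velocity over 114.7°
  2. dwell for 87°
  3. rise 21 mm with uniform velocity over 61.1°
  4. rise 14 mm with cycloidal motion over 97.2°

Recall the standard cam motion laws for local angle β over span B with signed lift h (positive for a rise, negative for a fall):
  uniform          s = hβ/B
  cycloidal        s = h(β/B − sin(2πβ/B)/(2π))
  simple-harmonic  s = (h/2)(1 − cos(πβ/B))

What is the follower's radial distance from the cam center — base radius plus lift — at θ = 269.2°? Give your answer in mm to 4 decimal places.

seg 1 [0°–114.7°] uniform, h=6: full span → s += 6 → s = 6.0000
seg 2 [114.7°–201.7°] dwell: s stays 6.0000
seg 3 [201.7°–262.8°] uniform, h=21: full span → s += 21 → s = 27.0000
seg 4 [262.8°–360°] cycloidal, h=14: θ=269.2° here. β=6.4, B=97.2. 14·(0.0658 − sin(2π·0.0658)/(2π)) = 0.0261 → s = 27.0261
radial distance = base radius + s = 43 + 27.0261 = 70.0261

70.0261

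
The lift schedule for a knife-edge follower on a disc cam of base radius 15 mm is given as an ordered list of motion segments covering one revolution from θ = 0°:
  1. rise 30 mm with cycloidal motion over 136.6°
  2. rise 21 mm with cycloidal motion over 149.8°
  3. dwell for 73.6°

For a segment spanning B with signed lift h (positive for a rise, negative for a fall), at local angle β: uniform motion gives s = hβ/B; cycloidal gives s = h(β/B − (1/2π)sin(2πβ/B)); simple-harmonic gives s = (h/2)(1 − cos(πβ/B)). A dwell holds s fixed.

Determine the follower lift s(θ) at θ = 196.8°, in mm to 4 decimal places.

seg 1 [0°–136.6°] cycloidal, h=30: full span → s += 30 → s = 30.0000
seg 2 [136.6°–286.4°] cycloidal, h=21: θ=196.8° here. β=60.2, B=149.8. 21·(0.4019 − sin(2π·0.4019)/(2π)) = 6.5066 → s = 36.5066

36.5066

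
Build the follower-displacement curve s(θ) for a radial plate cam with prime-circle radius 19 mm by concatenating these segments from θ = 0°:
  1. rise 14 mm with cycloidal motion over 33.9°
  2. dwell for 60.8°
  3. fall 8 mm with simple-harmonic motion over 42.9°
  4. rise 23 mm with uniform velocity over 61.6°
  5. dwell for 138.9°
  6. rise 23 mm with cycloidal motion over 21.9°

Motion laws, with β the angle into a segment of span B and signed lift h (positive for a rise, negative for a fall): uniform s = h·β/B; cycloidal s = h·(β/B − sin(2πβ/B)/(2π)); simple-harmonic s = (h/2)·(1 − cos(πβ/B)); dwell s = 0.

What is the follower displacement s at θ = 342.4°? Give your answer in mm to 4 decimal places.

seg 1 [0°–33.9°] cycloidal, h=14: full span → s += 14 → s = 14.0000
seg 2 [33.9°–94.7°] dwell: s stays 14.0000
seg 3 [94.7°–137.6°] simple-harmonic, h=-8: full span → s += -8 → s = 6.0000
seg 4 [137.6°–199.2°] uniform, h=23: full span → s += 23 → s = 29.0000
seg 5 [199.2°–338.1°] dwell: s stays 29.0000
seg 6 [338.1°–360°] cycloidal, h=23: θ=342.4° here. β=4.3, B=21.9. 23·(0.1963 − sin(2π·0.1963)/(2π)) = 1.0615 → s = 30.0615

30.0615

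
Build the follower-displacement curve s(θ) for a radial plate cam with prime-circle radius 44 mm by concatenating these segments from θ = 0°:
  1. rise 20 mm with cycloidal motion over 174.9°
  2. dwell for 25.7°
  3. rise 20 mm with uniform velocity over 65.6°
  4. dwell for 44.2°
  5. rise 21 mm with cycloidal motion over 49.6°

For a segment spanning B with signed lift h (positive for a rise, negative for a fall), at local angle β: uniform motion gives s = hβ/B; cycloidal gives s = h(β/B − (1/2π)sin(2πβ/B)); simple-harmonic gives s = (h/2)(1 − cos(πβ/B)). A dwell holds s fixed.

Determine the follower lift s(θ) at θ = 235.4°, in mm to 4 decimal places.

seg 1 [0°–174.9°] cycloidal, h=20: full span → s += 20 → s = 20.0000
seg 2 [174.9°–200.6°] dwell: s stays 20.0000
seg 3 [200.6°–266.2°] uniform, h=20: θ=235.4° here. β=34.8, B=65.6. 20·34.8/65.6 = 10.6098 → s = 30.6098

30.6098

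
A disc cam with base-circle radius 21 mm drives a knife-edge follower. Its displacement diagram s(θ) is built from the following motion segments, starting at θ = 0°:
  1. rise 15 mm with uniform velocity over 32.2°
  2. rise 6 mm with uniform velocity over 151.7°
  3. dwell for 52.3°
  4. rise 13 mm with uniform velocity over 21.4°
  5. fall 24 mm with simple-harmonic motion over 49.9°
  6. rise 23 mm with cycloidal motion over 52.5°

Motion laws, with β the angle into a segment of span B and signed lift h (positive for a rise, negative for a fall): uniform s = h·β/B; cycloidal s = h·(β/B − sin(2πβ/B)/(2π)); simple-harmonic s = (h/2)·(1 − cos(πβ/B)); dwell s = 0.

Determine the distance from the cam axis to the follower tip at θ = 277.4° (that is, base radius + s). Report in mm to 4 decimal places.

seg 1 [0°–32.2°] uniform, h=15: full span → s += 15 → s = 15.0000
seg 2 [32.2°–183.9°] uniform, h=6: full span → s += 6 → s = 21.0000
seg 3 [183.9°–236.2°] dwell: s stays 21.0000
seg 4 [236.2°–257.6°] uniform, h=13: full span → s += 13 → s = 34.0000
seg 5 [257.6°–307.5°] simple-harmonic, h=-24: θ=277.4° here. β=19.8, B=49.9. -24/2·(1 − cos(π·0.3968)) = -8.1770 → s = 25.8230
radial distance = base radius + s = 21 + 25.8230 = 46.8230

46.8230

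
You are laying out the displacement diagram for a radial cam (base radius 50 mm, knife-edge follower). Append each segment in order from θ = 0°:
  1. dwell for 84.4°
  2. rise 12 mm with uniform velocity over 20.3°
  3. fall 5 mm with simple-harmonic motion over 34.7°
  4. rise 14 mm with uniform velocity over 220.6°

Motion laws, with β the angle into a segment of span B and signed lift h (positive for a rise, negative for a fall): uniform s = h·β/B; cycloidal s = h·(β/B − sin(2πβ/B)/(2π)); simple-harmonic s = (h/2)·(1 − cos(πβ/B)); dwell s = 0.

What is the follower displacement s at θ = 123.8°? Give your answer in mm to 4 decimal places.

seg 1 [0°–84.4°] dwell: s stays 0.0000
seg 2 [84.4°–104.7°] uniform, h=12: full span → s += 12 → s = 12.0000
seg 3 [104.7°–139.4°] simple-harmonic, h=-5: θ=123.8° here. β=19.1, B=34.7. -5/2·(1 − cos(π·0.5504)) = -2.8944 → s = 9.1056

9.1056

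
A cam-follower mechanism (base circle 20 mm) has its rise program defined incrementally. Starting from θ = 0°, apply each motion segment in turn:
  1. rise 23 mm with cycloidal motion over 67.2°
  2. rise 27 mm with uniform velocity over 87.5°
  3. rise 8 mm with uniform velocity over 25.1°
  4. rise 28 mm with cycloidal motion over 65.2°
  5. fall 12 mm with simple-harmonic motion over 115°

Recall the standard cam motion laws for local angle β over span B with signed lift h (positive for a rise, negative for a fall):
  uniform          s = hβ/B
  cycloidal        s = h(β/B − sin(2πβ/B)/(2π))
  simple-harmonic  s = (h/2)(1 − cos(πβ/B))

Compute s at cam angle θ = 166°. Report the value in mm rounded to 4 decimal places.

seg 1 [0°–67.2°] cycloidal, h=23: full span → s += 23 → s = 23.0000
seg 2 [67.2°–154.7°] uniform, h=27: full span → s += 27 → s = 50.0000
seg 3 [154.7°–179.8°] uniform, h=8: θ=166° here. β=11.3, B=25.1. 8·11.3/25.1 = 3.6016 → s = 53.6016

53.6016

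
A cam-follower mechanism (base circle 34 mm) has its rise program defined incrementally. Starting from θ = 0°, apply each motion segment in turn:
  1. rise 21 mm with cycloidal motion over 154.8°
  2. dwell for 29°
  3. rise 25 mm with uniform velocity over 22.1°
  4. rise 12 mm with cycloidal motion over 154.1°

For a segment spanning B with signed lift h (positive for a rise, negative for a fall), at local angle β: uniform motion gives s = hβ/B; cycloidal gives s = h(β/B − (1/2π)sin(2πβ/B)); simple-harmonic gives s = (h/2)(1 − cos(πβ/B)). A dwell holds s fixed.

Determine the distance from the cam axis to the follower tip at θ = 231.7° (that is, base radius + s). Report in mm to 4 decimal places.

seg 1 [0°–154.8°] cycloidal, h=21: full span → s += 21 → s = 21.0000
seg 2 [154.8°–183.8°] dwell: s stays 21.0000
seg 3 [183.8°–205.9°] uniform, h=25: full span → s += 25 → s = 46.0000
seg 4 [205.9°–360°] cycloidal, h=12: θ=231.7° here. β=25.8, B=154.1. 12·(0.1674 − sin(2π·0.1674)/(2π)) = 0.3506 → s = 46.3506
radial distance = base radius + s = 34 + 46.3506 = 80.3506

80.3506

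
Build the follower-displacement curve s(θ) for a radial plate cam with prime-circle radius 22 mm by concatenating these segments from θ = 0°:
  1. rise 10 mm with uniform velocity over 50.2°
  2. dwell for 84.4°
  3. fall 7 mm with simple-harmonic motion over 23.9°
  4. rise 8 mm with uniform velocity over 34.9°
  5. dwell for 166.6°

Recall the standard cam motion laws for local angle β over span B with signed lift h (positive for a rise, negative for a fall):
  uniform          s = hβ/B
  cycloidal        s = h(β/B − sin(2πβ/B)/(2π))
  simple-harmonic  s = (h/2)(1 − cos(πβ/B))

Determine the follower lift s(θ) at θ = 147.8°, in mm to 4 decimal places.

seg 1 [0°–50.2°] uniform, h=10: full span → s += 10 → s = 10.0000
seg 2 [50.2°–134.6°] dwell: s stays 10.0000
seg 3 [134.6°–158.5°] simple-harmonic, h=-7: θ=147.8° here. β=13.2, B=23.9. -7/2·(1 − cos(π·0.5523)) = -4.0725 → s = 5.9275

5.9275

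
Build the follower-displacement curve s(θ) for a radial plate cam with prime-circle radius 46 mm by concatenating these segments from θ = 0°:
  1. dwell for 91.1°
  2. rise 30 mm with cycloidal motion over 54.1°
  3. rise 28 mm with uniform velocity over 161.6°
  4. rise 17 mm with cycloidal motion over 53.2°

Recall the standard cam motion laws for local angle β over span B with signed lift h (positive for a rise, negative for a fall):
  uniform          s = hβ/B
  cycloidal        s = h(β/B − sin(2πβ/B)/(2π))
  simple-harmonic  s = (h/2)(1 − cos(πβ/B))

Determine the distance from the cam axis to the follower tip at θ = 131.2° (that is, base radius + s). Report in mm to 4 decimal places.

seg 1 [0°–91.1°] dwell: s stays 0.0000
seg 2 [91.1°–145.2°] cycloidal, h=30: θ=131.2° here. β=40.1, B=54.1. 30·(0.7412 − sin(2π·0.7412)/(2π)) = 27.0040 → s = 27.0040
radial distance = base radius + s = 46 + 27.0040 = 73.0040

73.0040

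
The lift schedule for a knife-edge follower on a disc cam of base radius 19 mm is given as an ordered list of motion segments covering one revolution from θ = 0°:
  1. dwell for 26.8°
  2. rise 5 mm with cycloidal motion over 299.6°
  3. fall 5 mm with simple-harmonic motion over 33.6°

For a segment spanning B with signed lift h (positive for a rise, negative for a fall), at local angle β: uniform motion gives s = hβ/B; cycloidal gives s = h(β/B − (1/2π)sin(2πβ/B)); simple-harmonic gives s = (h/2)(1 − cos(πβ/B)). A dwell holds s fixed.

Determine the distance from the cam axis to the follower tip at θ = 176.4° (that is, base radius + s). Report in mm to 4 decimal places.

seg 1 [0°–26.8°] dwell: s stays 0.0000
seg 2 [26.8°–326.4°] cycloidal, h=5: θ=176.4° here. β=149.6, B=299.6. 5·(0.4993 − sin(2π·0.4993)/(2π)) = 2.4933 → s = 2.4933
radial distance = base radius + s = 19 + 2.4933 = 21.4933

21.4933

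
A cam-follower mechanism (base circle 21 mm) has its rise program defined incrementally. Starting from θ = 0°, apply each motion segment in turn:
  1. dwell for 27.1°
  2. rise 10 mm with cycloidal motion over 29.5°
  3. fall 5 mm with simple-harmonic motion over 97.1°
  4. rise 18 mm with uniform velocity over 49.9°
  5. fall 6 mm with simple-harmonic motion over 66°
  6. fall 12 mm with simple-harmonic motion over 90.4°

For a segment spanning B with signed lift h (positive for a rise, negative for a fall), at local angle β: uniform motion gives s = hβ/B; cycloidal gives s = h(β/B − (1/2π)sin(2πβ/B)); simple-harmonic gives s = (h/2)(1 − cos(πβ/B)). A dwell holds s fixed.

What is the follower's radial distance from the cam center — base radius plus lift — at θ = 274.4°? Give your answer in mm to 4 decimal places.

seg 1 [0°–27.1°] dwell: s stays 0.0000
seg 2 [27.1°–56.6°] cycloidal, h=10: full span → s += 10 → s = 10.0000
seg 3 [56.6°–153.7°] simple-harmonic, h=-5: full span → s += -5 → s = 5.0000
seg 4 [153.7°–203.6°] uniform, h=18: full span → s += 18 → s = 23.0000
seg 5 [203.6°–269.6°] simple-harmonic, h=-6: full span → s += -6 → s = 17.0000
seg 6 [269.6°–360°] simple-harmonic, h=-12: θ=274.4° here. β=4.8, B=90.4. -12/2·(1 − cos(π·0.0531)) = -0.0833 → s = 16.9167
radial distance = base radius + s = 21 + 16.9167 = 37.9167

37.9167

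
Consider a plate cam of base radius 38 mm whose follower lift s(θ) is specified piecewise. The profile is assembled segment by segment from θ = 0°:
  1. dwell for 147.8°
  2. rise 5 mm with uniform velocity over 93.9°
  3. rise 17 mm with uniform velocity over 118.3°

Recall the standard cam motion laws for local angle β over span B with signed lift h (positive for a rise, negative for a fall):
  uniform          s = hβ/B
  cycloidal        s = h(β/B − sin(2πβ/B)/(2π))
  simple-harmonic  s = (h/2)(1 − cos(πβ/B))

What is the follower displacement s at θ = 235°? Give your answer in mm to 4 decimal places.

seg 1 [0°–147.8°] dwell: s stays 0.0000
seg 2 [147.8°–241.7°] uniform, h=5: θ=235° here. β=87.2, B=93.9. 5·87.2/93.9 = 4.6432 → s = 4.6432

4.6432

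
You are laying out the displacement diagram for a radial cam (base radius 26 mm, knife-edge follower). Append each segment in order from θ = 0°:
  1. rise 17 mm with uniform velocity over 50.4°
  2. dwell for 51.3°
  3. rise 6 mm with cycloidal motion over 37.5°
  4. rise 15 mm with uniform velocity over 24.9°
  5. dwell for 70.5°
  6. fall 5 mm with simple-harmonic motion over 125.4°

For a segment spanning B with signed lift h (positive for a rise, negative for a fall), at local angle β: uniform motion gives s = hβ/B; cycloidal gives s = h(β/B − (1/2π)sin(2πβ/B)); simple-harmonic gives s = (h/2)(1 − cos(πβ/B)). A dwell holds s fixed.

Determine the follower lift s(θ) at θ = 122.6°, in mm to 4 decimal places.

seg 1 [0°–50.4°] uniform, h=17: full span → s += 17 → s = 17.0000
seg 2 [50.4°–101.7°] dwell: s stays 17.0000
seg 3 [101.7°–139.2°] cycloidal, h=6: θ=122.6° here. β=20.9, B=37.5. 6·(0.5573 − sin(2π·0.5573)/(2π)) = 3.6806 → s = 20.6806

20.6806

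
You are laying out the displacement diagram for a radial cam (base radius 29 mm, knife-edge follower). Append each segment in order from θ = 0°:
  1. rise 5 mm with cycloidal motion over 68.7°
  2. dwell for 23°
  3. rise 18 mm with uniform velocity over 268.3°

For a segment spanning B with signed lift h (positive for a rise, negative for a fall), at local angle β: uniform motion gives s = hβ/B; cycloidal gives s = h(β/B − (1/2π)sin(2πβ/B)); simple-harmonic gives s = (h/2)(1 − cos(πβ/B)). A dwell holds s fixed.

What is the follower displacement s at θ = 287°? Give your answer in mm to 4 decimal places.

seg 1 [0°–68.7°] cycloidal, h=5: full span → s += 5 → s = 5.0000
seg 2 [68.7°–91.7°] dwell: s stays 5.0000
seg 3 [91.7°–360°] uniform, h=18: θ=287° here. β=195.3, B=268.3. 18·195.3/268.3 = 13.1025 → s = 18.1025

18.1025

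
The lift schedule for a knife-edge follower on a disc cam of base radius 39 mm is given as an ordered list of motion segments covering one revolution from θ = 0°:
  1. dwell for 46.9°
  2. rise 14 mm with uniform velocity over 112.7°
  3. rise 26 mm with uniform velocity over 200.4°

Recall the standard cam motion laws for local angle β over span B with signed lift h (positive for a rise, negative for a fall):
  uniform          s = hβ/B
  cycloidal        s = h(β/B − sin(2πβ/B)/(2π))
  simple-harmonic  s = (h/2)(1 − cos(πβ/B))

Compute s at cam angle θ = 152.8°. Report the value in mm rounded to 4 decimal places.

seg 1 [0°–46.9°] dwell: s stays 0.0000
seg 2 [46.9°–159.6°] uniform, h=14: θ=152.8° here. β=105.9, B=112.7. 14·105.9/112.7 = 13.1553 → s = 13.1553

13.1553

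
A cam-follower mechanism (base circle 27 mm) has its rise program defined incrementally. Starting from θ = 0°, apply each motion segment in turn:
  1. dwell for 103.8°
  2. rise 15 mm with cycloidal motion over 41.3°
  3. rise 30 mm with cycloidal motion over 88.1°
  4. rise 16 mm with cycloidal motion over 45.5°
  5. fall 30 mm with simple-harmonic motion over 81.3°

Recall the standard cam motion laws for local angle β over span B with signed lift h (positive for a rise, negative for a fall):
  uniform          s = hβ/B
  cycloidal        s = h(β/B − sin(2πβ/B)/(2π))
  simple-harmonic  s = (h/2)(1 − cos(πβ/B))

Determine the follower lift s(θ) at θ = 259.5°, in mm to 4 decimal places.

seg 1 [0°–103.8°] dwell: s stays 0.0000
seg 2 [103.8°–145.1°] cycloidal, h=15: full span → s += 15 → s = 15.0000
seg 3 [145.1°–233.2°] cycloidal, h=30: full span → s += 30 → s = 45.0000
seg 4 [233.2°–278.7°] cycloidal, h=16: θ=259.5° here. β=26.3, B=45.5. 16·(0.5780 − sin(2π·0.5780)/(2π)) = 10.4473 → s = 55.4473

55.4473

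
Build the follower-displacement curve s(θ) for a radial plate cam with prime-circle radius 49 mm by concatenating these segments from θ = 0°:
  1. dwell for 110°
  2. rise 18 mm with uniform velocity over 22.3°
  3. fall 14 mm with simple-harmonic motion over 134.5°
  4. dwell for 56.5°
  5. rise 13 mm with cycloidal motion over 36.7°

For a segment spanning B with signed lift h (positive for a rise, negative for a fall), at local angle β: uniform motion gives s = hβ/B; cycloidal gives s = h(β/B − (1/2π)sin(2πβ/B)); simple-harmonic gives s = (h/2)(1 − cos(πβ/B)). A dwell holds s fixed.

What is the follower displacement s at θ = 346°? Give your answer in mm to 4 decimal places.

seg 1 [0°–110°] dwell: s stays 0.0000
seg 2 [110°–132.3°] uniform, h=18: full span → s += 18 → s = 18.0000
seg 3 [132.3°–266.8°] simple-harmonic, h=-14: full span → s += -14 → s = 4.0000
seg 4 [266.8°–323.3°] dwell: s stays 4.0000
seg 5 [323.3°–360°] cycloidal, h=13: θ=346° here. β=22.7, B=36.7. 13·(0.6185 − sin(2π·0.6185)/(2π)) = 9.4432 → s = 13.4432

13.4432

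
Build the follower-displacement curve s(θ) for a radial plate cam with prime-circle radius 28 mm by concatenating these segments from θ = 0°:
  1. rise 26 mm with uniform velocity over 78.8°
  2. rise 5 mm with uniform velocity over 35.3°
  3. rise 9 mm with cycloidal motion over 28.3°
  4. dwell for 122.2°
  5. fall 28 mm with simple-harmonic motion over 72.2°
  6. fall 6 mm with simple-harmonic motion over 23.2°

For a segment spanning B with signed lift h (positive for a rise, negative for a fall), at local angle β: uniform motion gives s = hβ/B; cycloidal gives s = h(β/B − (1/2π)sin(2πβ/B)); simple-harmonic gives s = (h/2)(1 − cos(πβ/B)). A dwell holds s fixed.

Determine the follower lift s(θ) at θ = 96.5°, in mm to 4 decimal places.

seg 1 [0°–78.8°] uniform, h=26: full span → s += 26 → s = 26.0000
seg 2 [78.8°–114.1°] uniform, h=5: θ=96.5° here. β=17.7, B=35.3. 5·17.7/35.3 = 2.5071 → s = 28.5071

28.5071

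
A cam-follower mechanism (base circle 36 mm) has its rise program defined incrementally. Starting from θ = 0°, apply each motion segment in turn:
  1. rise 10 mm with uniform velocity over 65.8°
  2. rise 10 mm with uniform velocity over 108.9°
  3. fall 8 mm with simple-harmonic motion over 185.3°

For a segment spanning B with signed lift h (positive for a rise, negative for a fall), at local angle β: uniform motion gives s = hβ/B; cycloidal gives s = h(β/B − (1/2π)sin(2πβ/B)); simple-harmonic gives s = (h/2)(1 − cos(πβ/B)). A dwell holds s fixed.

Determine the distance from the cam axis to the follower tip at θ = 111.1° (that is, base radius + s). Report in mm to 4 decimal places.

seg 1 [0°–65.8°] uniform, h=10: full span → s += 10 → s = 10.0000
seg 2 [65.8°–174.7°] uniform, h=10: θ=111.1° here. β=45.3, B=108.9. 10·45.3/108.9 = 4.1598 → s = 14.1598
radial distance = base radius + s = 36 + 14.1598 = 50.1598

50.1598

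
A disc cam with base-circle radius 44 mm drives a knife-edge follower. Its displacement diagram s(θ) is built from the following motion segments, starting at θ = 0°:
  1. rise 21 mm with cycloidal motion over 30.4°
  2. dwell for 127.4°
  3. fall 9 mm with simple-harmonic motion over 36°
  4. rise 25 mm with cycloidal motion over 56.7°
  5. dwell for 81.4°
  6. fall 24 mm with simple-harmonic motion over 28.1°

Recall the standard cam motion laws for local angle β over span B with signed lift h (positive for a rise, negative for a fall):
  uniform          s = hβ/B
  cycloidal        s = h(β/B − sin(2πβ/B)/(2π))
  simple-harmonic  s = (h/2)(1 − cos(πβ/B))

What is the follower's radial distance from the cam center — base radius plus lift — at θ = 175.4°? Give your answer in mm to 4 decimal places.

seg 1 [0°–30.4°] cycloidal, h=21: full span → s += 21 → s = 21.0000
seg 2 [30.4°–157.8°] dwell: s stays 21.0000
seg 3 [157.8°–193.8°] simple-harmonic, h=-9: θ=175.4° here. β=17.6, B=36. -9/2·(1 − cos(π·0.4889)) = -4.3430 → s = 16.6570
radial distance = base radius + s = 44 + 16.6570 = 60.6570

60.6570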